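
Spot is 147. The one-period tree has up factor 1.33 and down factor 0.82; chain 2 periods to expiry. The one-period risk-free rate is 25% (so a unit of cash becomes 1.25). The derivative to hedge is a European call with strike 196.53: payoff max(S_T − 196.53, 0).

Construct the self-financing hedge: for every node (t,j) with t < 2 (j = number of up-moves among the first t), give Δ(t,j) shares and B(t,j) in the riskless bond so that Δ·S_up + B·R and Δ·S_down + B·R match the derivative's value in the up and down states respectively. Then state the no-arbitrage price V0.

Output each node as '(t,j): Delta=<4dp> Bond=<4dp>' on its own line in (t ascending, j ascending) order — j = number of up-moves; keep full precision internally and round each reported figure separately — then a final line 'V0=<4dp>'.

(0,0): Delta=0.5713 Bond=-55.0914
(1,0): Delta=0.0000 Bond=0.0000
(1,1): Delta=0.6368 Bond=-81.6762
V0=28.8894

Risk-neutral probability p* = (R−d)/(u−d) = (1.25−0.82)/(1.33−0.82) = 0.8431.
Payoff layer (t=2): V(2,0)=0.0000, V(2,1)=0.0000, V(2,2)=63.4983
(1,0): S=120.5400. Δ = (V_up−V_dn)/(S_up−S_dn) = (0.0000−0.0000)/(160.3182−98.8428) = 0.0000. V = [p*·0.0000 + (1−p*)·0.0000]/1.25 = 0.0000. B = V − Δ·S = 0.0000.
(1,1): S=195.5100. Δ = (V_up−V_dn)/(S_up−S_dn) = (63.4983−0.0000)/(260.0283−160.3182) = 0.6368. V = [p*·63.4983 + (1−p*)·0.0000]/1.25 = 42.8302. B = V − Δ·S = -81.6762.
(0,0): S=147.0000. Δ = (V_up−V_dn)/(S_up−S_dn) = (42.8302−0.0000)/(195.5100−120.5400) = 0.5713. V = [p*·42.8302 + (1−p*)·0.0000]/1.25 = 28.8894. B = V − Δ·S = -55.0914.
The time-0 hedge costs 28.8894, which is the no-arbitrage price.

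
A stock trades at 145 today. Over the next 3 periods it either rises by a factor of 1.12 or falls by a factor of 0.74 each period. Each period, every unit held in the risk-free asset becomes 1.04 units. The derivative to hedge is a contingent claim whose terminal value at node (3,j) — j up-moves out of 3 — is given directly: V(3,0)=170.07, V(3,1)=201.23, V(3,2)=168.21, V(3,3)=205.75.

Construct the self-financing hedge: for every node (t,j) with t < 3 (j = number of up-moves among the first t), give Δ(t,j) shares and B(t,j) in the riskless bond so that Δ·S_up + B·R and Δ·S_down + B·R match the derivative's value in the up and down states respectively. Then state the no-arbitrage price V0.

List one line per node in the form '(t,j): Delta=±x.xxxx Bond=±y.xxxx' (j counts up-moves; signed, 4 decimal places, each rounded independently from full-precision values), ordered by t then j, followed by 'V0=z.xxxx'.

(0,0): Delta=0.2316 Bond=135.4744
(1,0): Delta=-0.4601 Bond=215.1073
(1,1): Delta=0.3535 Bond=121.1030
(2,0): Delta=1.0327 Bond=105.1827
(2,1): Delta=-0.7231 Bond=255.3193
(2,2): Delta=0.5431 Bond=91.4479
V0=169.0562

Risk-neutral probability p* = (R−d)/(u−d) = (1.04−0.74)/(1.12−0.74) = 0.7895.
Payoff layer (t=3): V(3,0)=170.0700, V(3,1)=201.2300, V(3,2)=168.2100, V(3,3)=205.7500
(2,0): S=79.4020. Δ = (V_up−V_dn)/(S_up−S_dn) = (201.2300−170.0700)/(88.9302−58.7575) = 1.0327. V = [p*·201.2300 + (1−p*)·170.0700]/1.04 = 187.1827. B = V − Δ·S = 105.1827.
(2,1): S=120.1760. Δ = (V_up−V_dn)/(S_up−S_dn) = (168.2100−201.2300)/(134.5971−88.9302) = -0.7231. V = [p*·168.2100 + (1−p*)·201.2300]/1.04 = 168.4246. B = V − Δ·S = 255.3193.
(2,2): S=181.8880. Δ = (V_up−V_dn)/(S_up−S_dn) = (205.7500−168.2100)/(203.7146−134.5971) = 0.5431. V = [p*·205.7500 + (1−p*)·168.2100]/1.04 = 190.2373. B = V − Δ·S = 91.4479.
(1,0): S=107.3000. Δ = (V_up−V_dn)/(S_up−S_dn) = (168.4246−187.1827)/(120.1760−79.4020) = -0.4601. V = [p*·168.4246 + (1−p*)·187.1827]/1.04 = 165.7439. B = V − Δ·S = 215.1073.
(1,1): S=162.4000. Δ = (V_up−V_dn)/(S_up−S_dn) = (190.2373−168.4246)/(181.8880−120.1760) = 0.3535. V = [p*·190.2373 + (1−p*)·168.4246]/1.04 = 178.5050. B = V − Δ·S = 121.1030.
(0,0): S=145.0000. Δ = (V_up−V_dn)/(S_up−S_dn) = (178.5050−165.7439)/(162.4000−107.3000) = 0.2316. V = [p*·178.5050 + (1−p*)·165.7439]/1.04 = 169.0562. B = V − Δ·S = 135.4744.
Each (Δ,B) replicates both successor values, so the strategy is self-financing and V0 is arbitrage-free.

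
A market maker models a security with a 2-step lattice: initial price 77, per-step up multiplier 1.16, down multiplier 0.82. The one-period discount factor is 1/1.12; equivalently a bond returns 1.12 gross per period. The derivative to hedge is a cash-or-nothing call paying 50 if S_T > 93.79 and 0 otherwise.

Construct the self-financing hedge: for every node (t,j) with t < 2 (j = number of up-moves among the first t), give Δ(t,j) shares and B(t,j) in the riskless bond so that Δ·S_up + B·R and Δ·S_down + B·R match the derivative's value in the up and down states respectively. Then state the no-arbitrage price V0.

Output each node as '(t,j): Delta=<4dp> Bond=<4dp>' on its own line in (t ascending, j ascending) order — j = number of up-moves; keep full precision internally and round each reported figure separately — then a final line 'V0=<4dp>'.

The replicating-portfolio and risk-neutral prices coincide; use p* = (1.12−0.82)/(1.16−0.82) = 0.8824 for the latter.
Payoff layer (t=2): V(2,0)=0.0000, V(2,1)=0.0000, V(2,2)=50.0000
(1,0): S=63.1400. Δ = (V_up−V_dn)/(S_up−S_dn) = (0.0000−0.0000)/(73.2424−51.7748) = 0.0000. V = [p*·0.0000 + (1−p*)·0.0000]/1.12 = 0.0000. B = V − Δ·S = 0.0000.
(1,1): S=89.3200. Δ = (V_up−V_dn)/(S_up−S_dn) = (50.0000−0.0000)/(103.6112−73.2424) = 1.6464. V = [p*·50.0000 + (1−p*)·0.0000]/1.12 = 39.3908. B = V − Δ·S = -107.6681.
(0,0): S=77.0000. Δ = (V_up−V_dn)/(S_up−S_dn) = (39.3908−0.0000)/(89.3200−63.1400) = 1.5046. V = [p*·39.3908 + (1−p*)·0.0000]/1.12 = 31.0326. B = V − Δ·S = -84.8225.
Each (Δ,B) replicates both successor values, so the strategy is self-financing and V0 is arbitrage-free.

(0,0): Delta=1.5046 Bond=-84.8225
(1,0): Delta=0.0000 Bond=0.0000
(1,1): Delta=1.6464 Bond=-107.6681
V0=31.0326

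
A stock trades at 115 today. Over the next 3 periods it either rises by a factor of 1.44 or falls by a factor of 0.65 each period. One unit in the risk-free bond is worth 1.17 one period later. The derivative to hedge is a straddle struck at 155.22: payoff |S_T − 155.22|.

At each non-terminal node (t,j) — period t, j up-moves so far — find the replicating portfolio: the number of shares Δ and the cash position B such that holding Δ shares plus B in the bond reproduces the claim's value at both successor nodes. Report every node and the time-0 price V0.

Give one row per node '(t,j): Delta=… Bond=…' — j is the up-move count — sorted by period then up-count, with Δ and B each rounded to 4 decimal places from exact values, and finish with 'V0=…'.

(0,0): Delta=0.3111 Bond=13.1508
(1,0): Delta=-1.0000 Bond=113.3903
(1,1): Delta=0.6184 Bond=-35.5002
(2,0): Delta=-1.0000 Bond=132.6667
(2,1): Delta=-1.0000 Bond=132.6667
(2,2): Delta=0.9977 Bond=-131.9862
V0=48.9260

Under the risk-neutral measure, an up-move has probability p* = (R−d)/(u−d) = 0.6582 and values discount at R = 1.17.
Payoff layer (t=3): V(3,0)=123.6381, V(3,1)=85.2540, V(3,2)=0.2184, V(3,3)=188.1682
Node (2,0) S=48.5875: V=(p*·85.2540+(1−p*)·123.6381)/1.17=84.0792; Δ=(85.2540−123.6381)/(69.9660−31.5819)=-1.0000; B=V−Δ·S=132.6667
Node (2,1) S=107.6400: V=(p*·0.2184+(1−p*)·85.2540)/1.17=25.0267; Δ=(0.2184−85.2540)/(155.0016−69.9660)=-1.0000; B=V−Δ·S=132.6667
Node (2,2) S=238.4640: V=(p*·188.1682+(1−p*)·0.2184)/1.17=105.9249; Δ=(188.1682−0.2184)/(343.3882−155.0016)=0.9977; B=V−Δ·S=-131.9862
Node (1,0) S=74.7500: V=(p*·25.0267+(1−p*)·84.0792)/1.17=38.6403; Δ=(25.0267−84.0792)/(107.6400−48.5875)=-1.0000; B=V−Δ·S=113.3903
Node (1,1) S=165.6000: V=(p*·105.9249+(1−p*)·25.0267)/1.17=66.9027; Δ=(105.9249−25.0267)/(238.4640−107.6400)=0.6184; B=V−Δ·S=-35.5002
Node (0,0) S=115.0000: V=(p*·66.9027+(1−p*)·38.6403)/1.17=48.9260; Δ=(66.9027−38.6403)/(165.6000−74.7500)=0.3111; B=V−Δ·S=13.1508
The time-0 hedge costs 48.9260, which is the no-arbitrage price.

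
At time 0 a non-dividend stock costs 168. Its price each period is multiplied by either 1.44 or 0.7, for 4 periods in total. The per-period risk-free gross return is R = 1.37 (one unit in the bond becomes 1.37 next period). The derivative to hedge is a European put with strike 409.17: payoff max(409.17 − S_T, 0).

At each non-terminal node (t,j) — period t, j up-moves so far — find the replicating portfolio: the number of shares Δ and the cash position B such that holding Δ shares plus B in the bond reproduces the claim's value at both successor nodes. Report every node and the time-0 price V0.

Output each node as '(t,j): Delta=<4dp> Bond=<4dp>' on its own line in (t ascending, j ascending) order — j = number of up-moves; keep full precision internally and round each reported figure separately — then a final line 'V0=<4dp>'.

(0,0): Delta=-0.2728 Bond=53.7291
(1,0): Delta=-1.0000 Bond=159.1263
(1,1): Delta=-0.2359 Bond=64.6743
(2,0): Delta=-1.0000 Bond=218.0031
(2,1): Delta=-1.0000 Bond=218.0031
(2,2): Delta=-0.1971 Bond=75.0844
(3,0): Delta=-1.0000 Bond=298.6642
(3,1): Delta=-1.0000 Bond=298.6642
(3,2): Delta=-1.0000 Bond=298.6642
(3,3): Delta=-0.1563 Bond=82.4091
V0=7.8969

Since d<R<u, set p* = (R−d)/(u−d) = 0.9054; price each node as the discounted p*-expectation of its children.
At expiry t=4: V(4,0)=368.8332, V(4,1)=326.1914, V(4,2)=238.4712, V(4,3)=58.0183, V(4,4)=0.0000
(3,0): S=57.6240. Δ = (V_up−V_dn)/(S_up−S_dn) = (326.1914−368.8332)/(82.9786−40.3368) = -1.0000. V = [p*·326.1914 + (1−p*)·368.8332]/1.37 = 241.0402. B = V − Δ·S = 298.6642.
(3,1): S=118.5408. Δ = (V_up−V_dn)/(S_up−S_dn) = (238.4712−326.1914)/(170.6988−82.9786) = -1.0000. V = [p*·238.4712 + (1−p*)·326.1914]/1.37 = 180.1234. B = V − Δ·S = 298.6642.
(3,2): S=243.8554. Δ = (V_up−V_dn)/(S_up−S_dn) = (58.0183−238.4712)/(351.1517−170.6988) = -1.0000. V = [p*·58.0183 + (1−p*)·238.4712]/1.37 = 54.8089. B = V − Δ·S = 298.6642.
(3,3): S=501.6453. Δ = (V_up−V_dn)/(S_up−S_dn) = (0.0000−58.0183)/(722.3692−351.1517) = -0.1563. V = [p*·0.0000 + (1−p*)·58.0183]/1.37 = 4.0060. B = V − Δ·S = 82.4091.
(2,0): S=82.3200. Δ = (V_up−V_dn)/(S_up−S_dn) = (180.1234−241.0402)/(118.5408−57.6240) = -1.0000. V = [p*·180.1234 + (1−p*)·241.0402]/1.37 = 135.6831. B = V − Δ·S = 218.0031.
(2,1): S=169.3440. Δ = (V_up−V_dn)/(S_up−S_dn) = (54.8089−180.1234)/(243.8554−118.5408) = -1.0000. V = [p*·54.8089 + (1−p*)·180.1234]/1.37 = 48.6591. B = V − Δ·S = 218.0031.
(2,2): S=348.3648. Δ = (V_up−V_dn)/(S_up−S_dn) = (4.0060−54.8089)/(501.6453−243.8554) = -0.1971. V = [p*·4.0060 + (1−p*)·54.8089]/1.37 = 6.4319. B = V − Δ·S = 75.0844.
(1,0): S=117.6000. Δ = (V_up−V_dn)/(S_up−S_dn) = (48.6591−135.6831)/(169.3440−82.3200) = -1.0000. V = [p*·48.6591 + (1−p*)·135.6831]/1.37 = 41.5263. B = V − Δ·S = 159.1263.
(1,1): S=241.9200. Δ = (V_up−V_dn)/(S_up−S_dn) = (6.4319−48.6591)/(348.3648−169.3440) = -0.2359. V = [p*·6.4319 + (1−p*)·48.6591]/1.37 = 7.6105. B = V − Δ·S = 64.6743.
(0,0): S=168.0000. Δ = (V_up−V_dn)/(S_up−S_dn) = (7.6105−41.5263)/(241.9200−117.6000) = -0.2728. V = [p*·7.6105 + (1−p*)·41.5263]/1.37 = 7.8969. B = V − Δ·S = 53.7291.
Self-financing check: at every node Δ·S+B equals the discounted successor values.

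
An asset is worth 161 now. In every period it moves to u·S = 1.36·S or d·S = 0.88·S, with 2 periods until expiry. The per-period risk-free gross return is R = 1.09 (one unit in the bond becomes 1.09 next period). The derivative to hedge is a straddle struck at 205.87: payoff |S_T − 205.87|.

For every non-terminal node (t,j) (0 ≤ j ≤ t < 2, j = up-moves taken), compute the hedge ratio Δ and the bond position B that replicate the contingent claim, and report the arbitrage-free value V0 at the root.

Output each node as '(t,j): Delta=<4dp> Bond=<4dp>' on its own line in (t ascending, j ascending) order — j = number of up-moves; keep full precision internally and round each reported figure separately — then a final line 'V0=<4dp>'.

The replicating-portfolio and risk-neutral prices coincide; use p* = (1.09−0.88)/(1.36−0.88) = 0.4375 for the latter.
Terminal payoffs: V(2,0)=81.1916, V(2,1)=13.1852, V(2,2)=91.9156
(1,0): S=141.6800. Δ = (V_up−V_dn)/(S_up−S_dn) = (13.1852−81.1916)/(192.6848−124.6784) = -1.0000. V = [p*·13.1852 + (1−p*)·81.1916]/1.09 = 47.1916. B = V − Δ·S = 188.8716.
(1,1): S=218.9600. Δ = (V_up−V_dn)/(S_up−S_dn) = (91.9156−13.1852)/(297.7856−192.6848) = 0.7491. V = [p*·91.9156 + (1−p*)·13.1852]/1.09 = 43.6970. B = V − Δ·S = -120.3246.
(0,0): S=161.0000. Δ = (V_up−V_dn)/(S_up−S_dn) = (43.6970−47.1916)/(218.9600−141.6800) = -0.0452. V = [p*·43.6970 + (1−p*)·47.1916]/1.09 = 41.8924. B = V − Δ·S = 49.1727.
The time-0 hedge costs 41.8924, which is the no-arbitrage price.

(0,0): Delta=-0.0452 Bond=49.1727
(1,0): Delta=-1.0000 Bond=188.8716
(1,1): Delta=0.7491 Bond=-120.3246
V0=41.8924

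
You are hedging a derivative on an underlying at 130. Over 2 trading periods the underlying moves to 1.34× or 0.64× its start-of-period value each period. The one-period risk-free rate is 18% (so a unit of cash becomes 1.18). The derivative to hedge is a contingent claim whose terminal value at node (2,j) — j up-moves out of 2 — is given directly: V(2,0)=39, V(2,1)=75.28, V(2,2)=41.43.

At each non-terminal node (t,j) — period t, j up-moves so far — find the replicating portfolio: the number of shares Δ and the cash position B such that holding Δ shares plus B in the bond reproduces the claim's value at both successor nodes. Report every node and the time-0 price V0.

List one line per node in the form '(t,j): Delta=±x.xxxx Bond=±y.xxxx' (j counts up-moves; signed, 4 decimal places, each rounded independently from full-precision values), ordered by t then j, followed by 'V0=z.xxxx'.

(0,0): Delta=-0.1660 Bond=59.8106
(1,0): Delta=0.6229 Bond=4.9404
(1,1): Delta=-0.2776 Bond=90.0242
V0=38.2364

Under the risk-neutral measure, an up-move has probability p* = (R−d)/(u−d) = 0.7714 and values discount at R = 1.18.
Terminal values V(2,·): V(2,0)=39.0000, V(2,1)=75.2800, V(2,2)=41.4300
  t=1,j=0: stock 83.2000 → up 111.4880 (V=75.2800), down 53.2480 (V=39.0000). Price 56.7690; hedge Δ=0.6229, bond B=4.9404.
  t=1,j=1: stock 174.2000 → up 233.4280 (V=41.4300), down 111.4880 (V=75.2800). Price 41.6671; hedge Δ=-0.2776, bond B=90.0242.
  t=0,j=0: stock 130.0000 → up 174.2000 (V=41.6671), down 83.2000 (V=56.7690). Price 38.2364; hedge Δ=-0.1660, bond B=59.8106.
Self-financing check: at every node Δ·S+B equals the discounted successor values.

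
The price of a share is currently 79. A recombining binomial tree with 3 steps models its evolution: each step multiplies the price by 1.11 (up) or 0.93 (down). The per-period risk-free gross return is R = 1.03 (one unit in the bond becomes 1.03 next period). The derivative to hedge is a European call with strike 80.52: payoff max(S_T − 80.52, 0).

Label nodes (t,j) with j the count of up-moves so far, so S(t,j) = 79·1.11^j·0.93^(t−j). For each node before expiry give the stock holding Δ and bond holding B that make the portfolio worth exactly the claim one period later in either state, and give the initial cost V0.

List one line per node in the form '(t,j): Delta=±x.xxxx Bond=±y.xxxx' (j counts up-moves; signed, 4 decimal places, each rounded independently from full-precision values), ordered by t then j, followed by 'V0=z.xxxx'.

Under the risk-neutral measure, an up-move has probability p* = (R−d)/(u−d) = 0.5556 and values discount at R = 1.03.
Terminal payoffs: V(3,0)=0.0000, V(3,1)=0.0000, V(3,2)=10.0024, V(3,3)=27.5228
(2,0): S=68.3271. Δ = (V_up−V_dn)/(S_up−S_dn) = (0.0000−0.0000)/(75.8431−63.5442) = 0.0000. V = [p*·0.0000 + (1−p*)·0.0000]/1.03 = 0.0000. B = V − Δ·S = 0.0000.
(2,1): S=81.5517. Δ = (V_up−V_dn)/(S_up−S_dn) = (10.0024−0.0000)/(90.5224−75.8431) = 0.6814. V = [p*·10.0024 + (1−p*)·0.0000]/1.03 = 5.3950. B = V − Δ·S = -50.1738.
(2,2): S=97.3359. Δ = (V_up−V_dn)/(S_up−S_dn) = (27.5228−10.0024)/(108.0428−90.5224) = 1.0000. V = [p*·27.5228 + (1−p*)·10.0024]/1.03 = 19.1611. B = V − Δ·S = -78.1748.
(1,0): S=73.4700. Δ = (V_up−V_dn)/(S_up−S_dn) = (5.3950−0.0000)/(81.5517−68.3271) = 0.4080. V = [p*·5.3950 + (1−p*)·0.0000]/1.03 = 2.9099. B = V − Δ·S = -27.0625.
(1,1): S=87.6900. Δ = (V_up−V_dn)/(S_up−S_dn) = (19.1611−5.3950)/(97.3359−81.5517) = 0.8721. V = [p*·19.1611 + (1−p*)·5.3950]/1.03 = 12.6630. B = V − Δ·S = -63.8154.
(0,0): S=79.0000. Δ = (V_up−V_dn)/(S_up−S_dn) = (12.6630−2.9099)/(87.6900−73.4700) = 0.6859. V = [p*·12.6630 + (1−p*)·2.9099]/1.03 = 8.0857. B = V − Δ·S = -46.0978.
The time-0 hedge costs 8.0857, which is the no-arbitrage price.

(0,0): Delta=0.6859 Bond=-46.0978
(1,0): Delta=0.4080 Bond=-27.0625
(1,1): Delta=0.8721 Bond=-63.8154
(2,0): Delta=0.0000 Bond=0.0000
(2,1): Delta=0.6814 Bond=-50.1738
(2,2): Delta=1.0000 Bond=-78.1748
V0=8.0857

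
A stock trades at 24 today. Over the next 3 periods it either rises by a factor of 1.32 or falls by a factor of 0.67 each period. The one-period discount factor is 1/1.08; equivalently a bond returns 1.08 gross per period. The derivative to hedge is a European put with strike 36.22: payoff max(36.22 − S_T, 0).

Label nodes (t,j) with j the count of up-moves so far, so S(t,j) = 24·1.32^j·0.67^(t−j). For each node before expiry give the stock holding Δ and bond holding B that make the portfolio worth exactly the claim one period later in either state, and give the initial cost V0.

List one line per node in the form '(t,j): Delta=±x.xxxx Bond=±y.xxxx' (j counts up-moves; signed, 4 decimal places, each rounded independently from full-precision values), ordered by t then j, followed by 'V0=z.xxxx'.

Risk-neutral probability p* = (R−d)/(u−d) = (1.08−0.67)/(1.32−0.67) = 0.6308.
At expiry t=3: V(3,0)=29.0017, V(3,1)=21.9988, V(3,2)=8.2022, V(3,3)=0.0000
(2,0): S=10.7736. Δ = (V_up−V_dn)/(S_up−S_dn) = (21.9988−29.0017)/(14.2212−7.2183) = -1.0000. V = [p*·21.9988 + (1−p*)·29.0017]/1.08 = 22.7634. B = V − Δ·S = 33.5370.
(2,1): S=21.2256. Δ = (V_up−V_dn)/(S_up−S_dn) = (8.2022−21.9988)/(28.0178−14.2212) = -1.0000. V = [p*·8.2022 + (1−p*)·21.9988]/1.08 = 12.3114. B = V − Δ·S = 33.5370.
(2,2): S=41.8176. Δ = (V_up−V_dn)/(S_up−S_dn) = (0.0000−8.2022)/(55.1992−28.0178) = -0.3018. V = [p*·0.0000 + (1−p*)·8.2022]/1.08 = 2.8042. B = V − Δ·S = 15.4230.
(1,0): S=16.0800. Δ = (V_up−V_dn)/(S_up−S_dn) = (12.3114−22.7634)/(21.2256−10.7736) = -1.0000. V = [p*·12.3114 + (1−p*)·22.7634]/1.08 = 14.9728. B = V − Δ·S = 31.0528.
(1,1): S=31.6800. Δ = (V_up−V_dn)/(S_up−S_dn) = (2.8042−12.3114)/(41.8176−21.2256) = -0.4617. V = [p*·2.8042 + (1−p*)·12.3114]/1.08 = 5.8468. B = V − Δ·S = 20.4734.
(0,0): S=24.0000. Δ = (V_up−V_dn)/(S_up−S_dn) = (5.8468−14.9728)/(31.6800−16.0800) = -0.5850. V = [p*·5.8468 + (1−p*)·14.9728]/1.08 = 8.5337. B = V − Δ·S = 22.5737.
Check: Δ(0,0)·S0 + B(0,0) = 8.5337 = V0.

(0,0): Delta=-0.5850 Bond=22.5737
(1,0): Delta=-1.0000 Bond=31.0528
(1,1): Delta=-0.4617 Bond=20.4734
(2,0): Delta=-1.0000 Bond=33.5370
(2,1): Delta=-1.0000 Bond=33.5370
(2,2): Delta=-0.3018 Bond=15.4230
V0=8.5337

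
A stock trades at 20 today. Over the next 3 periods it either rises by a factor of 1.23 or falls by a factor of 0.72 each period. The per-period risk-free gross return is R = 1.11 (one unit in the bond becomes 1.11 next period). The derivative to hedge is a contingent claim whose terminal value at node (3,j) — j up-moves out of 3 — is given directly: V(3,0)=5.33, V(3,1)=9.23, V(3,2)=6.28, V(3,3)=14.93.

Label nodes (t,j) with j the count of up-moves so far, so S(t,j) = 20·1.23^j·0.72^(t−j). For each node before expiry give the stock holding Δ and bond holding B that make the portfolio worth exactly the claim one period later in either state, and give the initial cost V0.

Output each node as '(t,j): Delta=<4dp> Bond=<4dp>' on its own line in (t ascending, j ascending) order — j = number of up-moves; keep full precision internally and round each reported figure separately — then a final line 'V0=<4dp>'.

Since d<R<u, set p* = (R−d)/(u−d) = 0.7647; price each node as the discounted p*-expectation of its children.
At expiry t=3: V(3,0)=5.3300, V(3,1)=9.2300, V(3,2)=6.2800, V(3,3)=14.9300
(2,0): S=10.3680. Δ = (V_up−V_dn)/(S_up−S_dn) = (9.2300−5.3300)/(12.7526−7.4650) = 0.7376. V = [p*·9.2300 + (1−p*)·5.3300]/1.11 = 7.4886. B = V − Δ·S = -0.1585.
(2,1): S=17.7120. Δ = (V_up−V_dn)/(S_up−S_dn) = (6.2800−9.2300)/(21.7858−12.7526) = -0.3266. V = [p*·6.2800 + (1−p*)·9.2300]/1.11 = 6.2830. B = V − Δ·S = 12.0673.
(2,2): S=30.2580. Δ = (V_up−V_dn)/(S_up−S_dn) = (14.9300−6.2800)/(37.2173−21.7858) = 0.5605. V = [p*·14.9300 + (1−p*)·6.2800]/1.11 = 11.6169. B = V − Δ·S = -5.3439.
(1,0): S=14.4000. Δ = (V_up−V_dn)/(S_up−S_dn) = (6.2830−7.4886)/(17.7120−10.3680) = -0.1642. V = [p*·6.2830 + (1−p*)·7.4886]/1.11 = 5.9159. B = V − Δ·S = 8.2799.
(1,1): S=24.6000. Δ = (V_up−V_dn)/(S_up−S_dn) = (11.6169−6.2830)/(30.2580−17.7120) = 0.4251. V = [p*·11.6169 + (1−p*)·6.2830]/1.11 = 9.3350. B = V − Δ·S = -1.1236.
(0,0): S=20.0000. Δ = (V_up−V_dn)/(S_up−S_dn) = (9.3350−5.9159)/(24.6000−14.4000) = 0.3352. V = [p*·9.3350 + (1−p*)·5.9159]/1.11 = 7.6851. B = V − Δ·S = 0.9811.
Self-financing check: at every node Δ·S+B equals the discounted successor values.

(0,0): Delta=0.3352 Bond=0.9811
(1,0): Delta=-0.1642 Bond=8.2799
(1,1): Delta=0.4251 Bond=-1.1236
(2,0): Delta=0.7376 Bond=-0.1585
(2,1): Delta=-0.3266 Bond=12.0673
(2,2): Delta=0.5605 Bond=-5.3439
V0=7.6851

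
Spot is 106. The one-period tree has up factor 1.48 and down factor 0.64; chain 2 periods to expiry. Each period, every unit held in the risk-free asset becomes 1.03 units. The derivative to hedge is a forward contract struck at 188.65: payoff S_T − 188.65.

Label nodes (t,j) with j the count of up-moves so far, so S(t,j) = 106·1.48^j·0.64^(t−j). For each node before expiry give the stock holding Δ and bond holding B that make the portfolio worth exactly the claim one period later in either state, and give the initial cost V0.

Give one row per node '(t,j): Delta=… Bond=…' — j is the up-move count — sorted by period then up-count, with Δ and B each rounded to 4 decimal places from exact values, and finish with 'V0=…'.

No-arbitrage ⇒ martingale measure with p* = (R−d)/(u−d) = 0.4643.
Payoff layer (t=2): V(2,0)=-145.2324, V(2,1)=-88.2468, V(2,2)=43.5324
  t=1,j=0: stock 67.8400 → up 100.4032 (V=-88.2468), down 43.4176 (V=-145.2324). Price -115.3153; hedge Δ=1.0000, bond B=-183.1553.
  t=1,j=1: stock 156.8800 → up 232.1824 (V=43.5324), down 100.4032 (V=-88.2468). Price -26.2753; hedge Δ=1.0000, bond B=-183.1553.
  t=0,j=0: stock 106.0000 → up 156.8800 (V=-26.2753), down 67.8400 (V=-115.3153). Price -71.8207; hedge Δ=1.0000, bond B=-177.8207.
Root portfolio cost Δ·106+B reproduces V0=-71.8207.

(0,0): Delta=1.0000 Bond=-177.8207
(1,0): Delta=1.0000 Bond=-183.1553
(1,1): Delta=1.0000 Bond=-183.1553
V0=-71.8207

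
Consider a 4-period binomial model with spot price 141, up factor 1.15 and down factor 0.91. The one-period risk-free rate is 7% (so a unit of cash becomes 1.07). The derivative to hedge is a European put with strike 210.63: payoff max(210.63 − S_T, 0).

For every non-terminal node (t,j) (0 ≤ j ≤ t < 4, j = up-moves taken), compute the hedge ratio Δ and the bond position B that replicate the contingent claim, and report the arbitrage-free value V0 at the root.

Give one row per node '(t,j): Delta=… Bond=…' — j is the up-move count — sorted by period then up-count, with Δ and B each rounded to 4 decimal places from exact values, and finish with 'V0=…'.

(0,0): Delta=-0.7428 Bond=129.8510
(1,0): Delta=-1.0000 Bond=171.9368
(1,1): Delta=-0.6411 Bond=122.4424
(2,0): Delta=-1.0000 Bond=183.9724
(2,1): Delta=-1.0000 Bond=183.9724
(2,2): Delta=-0.4991 Bond=104.5339
(3,0): Delta=-1.0000 Bond=196.8505
(3,1): Delta=-1.0000 Bond=196.8505
(3,2): Delta=-1.0000 Bond=196.8505
(3,3): Delta=-0.3009 Bond=69.3517
V0=25.1106

Since d<R<u, set p* = (R−d)/(u−d) = 0.6667; price each node as the discounted p*-expectation of its children.
Payoff layer (t=4): V(4,0)=113.9393, V(4,1)=88.4385, V(4,2)=56.2121, V(4,3)=15.4865, V(4,4)=0.0000
Node (3,0) S=106.2535: V=(p*·88.4385+(1−p*)·113.9393)/1.07=90.5970; Δ=(88.4385−113.9393)/(122.1915−96.6907)=-1.0000; B=V−Δ·S=196.8505
Node (3,1) S=134.2764: V=(p*·56.2121+(1−p*)·88.4385)/1.07=62.5741; Δ=(56.2121−88.4385)/(154.4179−122.1915)=-1.0000; B=V−Δ·S=196.8505
Node (3,2) S=169.6900: V=(p*·15.4865+(1−p*)·56.2121)/1.07=27.1605; Δ=(15.4865−56.2121)/(195.1435−154.4179)=-1.0000; B=V−Δ·S=196.8505
Node (3,3) S=214.4434: V=(p*·0.0000+(1−p*)·15.4865)/1.07=4.8245; Δ=(0.0000−15.4865)/(246.6099−195.1435)=-0.3009; B=V−Δ·S=69.3517
Node (2,0) S=116.7621: V=(p*·62.5741+(1−p*)·90.5970)/1.07=67.2103; Δ=(62.5741−90.5970)/(134.2764−106.2535)=-1.0000; B=V−Δ·S=183.9724
Node (2,1) S=147.5565: V=(p*·27.1605+(1−p*)·62.5741)/1.07=36.4159; Δ=(27.1605−62.5741)/(169.6900−134.2764)=-1.0000; B=V−Δ·S=183.9724
Node (2,2) S=186.4725: V=(p*·4.8245+(1−p*)·27.1605)/1.07=11.4671; Δ=(4.8245−27.1605)/(214.4434−169.6900)=-0.4991; B=V−Δ·S=104.5339
Node (1,0) S=128.3100: V=(p*·36.4159+(1−p*)·67.2103)/1.07=43.6268; Δ=(36.4159−67.2103)/(147.5565−116.7621)=-1.0000; B=V−Δ·S=171.9368
Node (1,1) S=162.1500: V=(p*·11.4671+(1−p*)·36.4159)/1.07=18.4891; Δ=(11.4671−36.4159)/(186.4725−147.5565)=-0.6411; B=V−Δ·S=122.4424
Node (0,0) S=141.0000: V=(p*·18.4891+(1−p*)·43.6268)/1.07=25.1106; Δ=(18.4891−43.6268)/(162.1500−128.3100)=-0.7428; B=V−Δ·S=129.8510
Check: Δ(0,0)·S0 + B(0,0) = 25.1106 = V0.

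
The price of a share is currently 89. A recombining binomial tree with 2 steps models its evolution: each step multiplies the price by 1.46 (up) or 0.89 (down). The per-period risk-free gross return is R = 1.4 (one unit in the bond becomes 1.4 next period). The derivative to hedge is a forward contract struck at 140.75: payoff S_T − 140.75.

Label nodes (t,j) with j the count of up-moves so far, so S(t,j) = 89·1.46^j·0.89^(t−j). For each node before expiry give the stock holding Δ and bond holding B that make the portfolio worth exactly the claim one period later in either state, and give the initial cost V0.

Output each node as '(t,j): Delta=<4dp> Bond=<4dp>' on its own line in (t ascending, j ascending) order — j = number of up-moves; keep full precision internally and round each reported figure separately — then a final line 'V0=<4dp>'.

No-arbitrage ⇒ martingale measure with p* = (R−d)/(u−d) = 0.8947.
Terminal payoffs: V(2,0)=-70.2531, V(2,1)=-25.1034, V(2,2)=48.9624
(1,0): S=79.2100. Δ = (V_up−V_dn)/(S_up−S_dn) = (-25.1034−-70.2531)/(115.6466−70.4969) = 1.0000. V = [p*·-25.1034 + (1−p*)·-70.2531]/1.4 = -21.3257. B = V − Δ·S = -100.5357.
(1,1): S=129.9400. Δ = (V_up−V_dn)/(S_up−S_dn) = (48.9624−-25.1034)/(189.7124−115.6466) = 1.0000. V = [p*·48.9624 + (1−p*)·-25.1034]/1.4 = 29.4043. B = V − Δ·S = -100.5357.
(0,0): S=89.0000. Δ = (V_up−V_dn)/(S_up−S_dn) = (29.4043−-21.3257)/(129.9400−79.2100) = 1.0000. V = [p*·29.4043 + (1−p*)·-21.3257]/1.4 = 17.1888. B = V − Δ·S = -71.8112.
The time-0 hedge costs 17.1888, which is the no-arbitrage price.

(0,0): Delta=1.0000 Bond=-71.8112
(1,0): Delta=1.0000 Bond=-100.5357
(1,1): Delta=1.0000 Bond=-100.5357
V0=17.1888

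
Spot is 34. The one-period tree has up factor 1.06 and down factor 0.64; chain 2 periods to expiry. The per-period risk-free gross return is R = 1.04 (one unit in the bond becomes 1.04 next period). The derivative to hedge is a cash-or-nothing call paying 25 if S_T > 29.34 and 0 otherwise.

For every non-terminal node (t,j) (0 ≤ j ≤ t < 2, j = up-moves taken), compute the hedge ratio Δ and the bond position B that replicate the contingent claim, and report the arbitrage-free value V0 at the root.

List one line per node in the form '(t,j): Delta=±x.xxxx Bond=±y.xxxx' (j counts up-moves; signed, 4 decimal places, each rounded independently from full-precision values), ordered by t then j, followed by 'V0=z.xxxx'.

No-arbitrage ⇒ martingale measure with p* = (R−d)/(u−d) = 0.9524.
At expiry t=2: V(2,0)=0.0000, V(2,1)=0.0000, V(2,2)=25.0000
(1,0): S=21.7600. Δ = (V_up−V_dn)/(S_up−S_dn) = (0.0000−0.0000)/(23.0656−13.9264) = 0.0000. V = [p*·0.0000 + (1−p*)·0.0000]/1.04 = 0.0000. B = V − Δ·S = 0.0000.
(1,1): S=36.0400. Δ = (V_up−V_dn)/(S_up−S_dn) = (25.0000−0.0000)/(38.2024−23.0656) = 1.6516. V = [p*·25.0000 + (1−p*)·0.0000]/1.04 = 22.8938. B = V − Δ·S = -36.6300.
(0,0): S=34.0000. Δ = (V_up−V_dn)/(S_up−S_dn) = (22.8938−0.0000)/(36.0400−21.7600) = 1.6032. V = [p*·22.8938 + (1−p*)·0.0000]/1.04 = 20.9650. B = V − Δ·S = -33.5440.
Each (Δ,B) replicates both successor values, so the strategy is self-financing and V0 is arbitrage-free.

(0,0): Delta=1.6032 Bond=-33.5440
(1,0): Delta=0.0000 Bond=0.0000
(1,1): Delta=1.6516 Bond=-36.6300
V0=20.9650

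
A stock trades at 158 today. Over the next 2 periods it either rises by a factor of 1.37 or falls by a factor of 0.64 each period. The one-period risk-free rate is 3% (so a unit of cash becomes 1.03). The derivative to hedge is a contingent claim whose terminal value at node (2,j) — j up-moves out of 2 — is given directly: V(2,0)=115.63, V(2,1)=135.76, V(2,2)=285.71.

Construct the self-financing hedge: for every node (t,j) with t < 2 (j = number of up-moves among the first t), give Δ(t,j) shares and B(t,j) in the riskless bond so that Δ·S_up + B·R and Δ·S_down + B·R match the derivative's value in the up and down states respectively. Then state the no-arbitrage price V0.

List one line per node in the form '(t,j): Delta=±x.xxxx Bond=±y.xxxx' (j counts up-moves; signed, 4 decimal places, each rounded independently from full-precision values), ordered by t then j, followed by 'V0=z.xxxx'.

(0,0): Delta=0.7532 Bond=45.1796
(1,0): Delta=0.2727 Bond=95.1279
(1,1): Delta=0.9490 Bond=4.1718
V0=164.1926

Under the risk-neutral measure, an up-move has probability p* = (R−d)/(u−d) = 0.5342 and values discount at R = 1.03.
Terminal values V(2,·): V(2,0)=115.6300, V(2,1)=135.7600, V(2,2)=285.7100
(1,0): S=101.1200. Δ = (V_up−V_dn)/(S_up−S_dn) = (135.7600−115.6300)/(138.5344−64.7168) = 0.2727. V = [p*·135.7600 + (1−p*)·115.6300]/1.03 = 122.7033. B = V − Δ·S = 95.1279.
(1,1): S=216.4600. Δ = (V_up−V_dn)/(S_up−S_dn) = (285.7100−135.7600)/(296.5502−138.5344) = 0.9490. V = [p*·285.7100 + (1−p*)·135.7600]/1.03 = 209.5828. B = V − Δ·S = 4.1718.
(0,0): S=158.0000. Δ = (V_up−V_dn)/(S_up−S_dn) = (209.5828−122.7033)/(216.4600−101.1200) = 0.7532. V = [p*·209.5828 + (1−p*)·122.7033]/1.03 = 164.1926. B = V − Δ·S = 45.1796.
Self-financing check: at every node Δ·S+B equals the discounted successor values.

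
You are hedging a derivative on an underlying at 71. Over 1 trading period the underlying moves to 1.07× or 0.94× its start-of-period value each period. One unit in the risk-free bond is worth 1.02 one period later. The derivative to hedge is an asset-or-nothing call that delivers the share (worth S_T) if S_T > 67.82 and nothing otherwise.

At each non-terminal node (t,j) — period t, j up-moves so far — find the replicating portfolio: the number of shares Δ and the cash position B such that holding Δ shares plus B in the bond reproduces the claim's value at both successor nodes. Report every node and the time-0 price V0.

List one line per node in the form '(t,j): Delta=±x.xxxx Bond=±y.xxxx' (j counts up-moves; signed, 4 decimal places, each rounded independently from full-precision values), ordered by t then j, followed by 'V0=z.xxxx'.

Risk-neutral probability p* = (R−d)/(u−d) = (1.02−0.94)/(1.07−0.94) = 0.6154.
Payoff layer (t=1): V(1,0)=0.0000, V(1,1)=75.9700
(0,0): S=71.0000. Δ = (V_up−V_dn)/(S_up−S_dn) = (75.9700−0.0000)/(75.9700−66.7400) = 8.2308. V = [p*·75.9700 + (1−p*)·0.0000]/1.02 = 45.8341. B = V − Δ·S = -538.5505.
Check: Δ(0,0)·S0 + B(0,0) = 45.8341 = V0.

(0,0): Delta=8.2308 Bond=-538.5505
V0=45.8341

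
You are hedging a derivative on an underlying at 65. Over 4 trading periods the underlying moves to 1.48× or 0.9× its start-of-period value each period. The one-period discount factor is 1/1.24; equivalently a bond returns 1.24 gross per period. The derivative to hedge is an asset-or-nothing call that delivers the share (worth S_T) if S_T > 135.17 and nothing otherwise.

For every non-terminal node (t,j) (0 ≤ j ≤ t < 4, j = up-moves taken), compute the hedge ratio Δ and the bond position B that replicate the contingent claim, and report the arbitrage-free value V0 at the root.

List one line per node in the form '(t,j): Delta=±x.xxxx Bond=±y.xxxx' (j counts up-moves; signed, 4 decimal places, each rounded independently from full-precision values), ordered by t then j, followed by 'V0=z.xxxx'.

(0,0): Delta=1.4680 Bond=-53.0976
(1,0): Delta=1.2492 Bond=-53.0386
(1,1): Delta=1.5619 Bond=-74.8781
(2,0): Delta=0.0000 Bond=0.0000
(2,1): Delta=1.7854 Bond=-112.1923
(2,2): Delta=1.4660 Bond=-79.1946
(3,0): Delta=0.0000 Bond=0.0000
(3,1): Delta=0.0000 Bond=0.0000
(3,2): Delta=2.5517 Bond=-237.3197
(3,3): Delta=1.0000 Bond=0.0000
V0=42.3222

No-arbitrage ⇒ martingale measure with p* = (R−d)/(u−d) = 0.5862.
Payoff layer (t=4): V(4,0)=0.0000, V(4,1)=0.0000, V(4,2)=0.0000, V(4,3)=189.6448, V(4,4)=311.8604
Node (3,0) S=47.3850: V=(p*·0.0000+(1−p*)·0.0000)/1.24=0.0000; Δ=(0.0000−0.0000)/(70.1298−42.6465)=0.0000; B=V−Δ·S=0.0000
Node (3,1) S=77.9220: V=(p*·0.0000+(1−p*)·0.0000)/1.24=0.0000; Δ=(0.0000−0.0000)/(115.3246−70.1298)=0.0000; B=V−Δ·S=0.0000
Node (3,2) S=128.1384: V=(p*·189.6448+(1−p*)·0.0000)/1.24=89.6541; Δ=(189.6448−0.0000)/(189.6448−115.3246)=2.5517; B=V−Δ·S=-237.3197
Node (3,3) S=210.7165: V=(p*·311.8604+(1−p*)·189.6448)/1.24=210.7165; Δ=(311.8604−189.6448)/(311.8604−189.6448)=1.0000; B=V−Δ·S=0.0000
Node (2,0) S=52.6500: V=(p*·0.0000+(1−p*)·0.0000)/1.24=0.0000; Δ=(0.0000−0.0000)/(77.9220−47.3850)=0.0000; B=V−Δ·S=0.0000
Node (2,1) S=86.5800: V=(p*·89.6541+(1−p*)·0.0000)/1.24=42.3838; Δ=(89.6541−0.0000)/(128.1384−77.9220)=1.7854; B=V−Δ·S=-112.1923
Node (2,2) S=142.3760: V=(p*·210.7165+(1−p*)·89.6541)/1.24=129.5336; Δ=(210.7165−89.6541)/(210.7165−128.1384)=1.4660; B=V−Δ·S=-79.1946
Node (1,0) S=58.5000: V=(p*·42.3838+(1−p*)·0.0000)/1.24=20.0368; Δ=(42.3838−0.0000)/(86.5800−52.6500)=1.2492; B=V−Δ·S=-53.0386
Node (1,1) S=96.2000: V=(p*·129.5336+(1−p*)·42.3838)/1.24=75.3803; Δ=(129.5336−42.3838)/(142.3760−86.5800)=1.5619; B=V−Δ·S=-74.8781
Node (0,0) S=65.0000: V=(p*·75.3803+(1−p*)·20.0368)/1.24=42.3222; Δ=(75.3803−20.0368)/(96.2000−58.5000)=1.4680; B=V−Δ·S=-53.0976
Check: Δ(0,0)·S0 + B(0,0) = 42.3222 = V0.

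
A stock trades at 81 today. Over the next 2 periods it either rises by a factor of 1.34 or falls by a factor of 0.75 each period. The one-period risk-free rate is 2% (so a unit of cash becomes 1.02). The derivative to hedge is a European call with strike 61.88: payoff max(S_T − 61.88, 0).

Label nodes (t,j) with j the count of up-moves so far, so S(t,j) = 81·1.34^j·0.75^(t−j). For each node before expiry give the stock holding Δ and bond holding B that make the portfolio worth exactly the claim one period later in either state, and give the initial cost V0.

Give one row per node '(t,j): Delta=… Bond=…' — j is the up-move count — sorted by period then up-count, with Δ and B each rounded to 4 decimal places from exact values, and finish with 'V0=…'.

(0,0): Delta=0.8184 Bond=-40.1573
(1,0): Delta=0.5447 Bond=-24.3333
(1,1): Delta=1.0000 Bond=-60.6667
V0=26.1366

Since d<R<u, set p* = (R−d)/(u−d) = 0.4576; price each node as the discounted p*-expectation of its children.
Terminal payoffs: V(2,0)=0.0000, V(2,1)=19.5250, V(2,2)=83.5636
(1,0): S=60.7500. Δ = (V_up−V_dn)/(S_up−S_dn) = (19.5250−0.0000)/(81.4050−45.5625) = 0.5447. V = [p*·19.5250 + (1−p*)·0.0000]/1.02 = 8.7600. B = V − Δ·S = -24.3333.
(1,1): S=108.5400. Δ = (V_up−V_dn)/(S_up−S_dn) = (83.5636−19.5250)/(145.4436−81.4050) = 1.0000. V = [p*·83.5636 + (1−p*)·19.5250]/1.02 = 47.8733. B = V − Δ·S = -60.6667.
(0,0): S=81.0000. Δ = (V_up−V_dn)/(S_up−S_dn) = (47.8733−8.7600)/(108.5400−60.7500) = 0.8184. V = [p*·47.8733 + (1−p*)·8.7600]/1.02 = 26.1366. B = V − Δ·S = -40.1573.
Check: Δ(0,0)·S0 + B(0,0) = 26.1366 = V0.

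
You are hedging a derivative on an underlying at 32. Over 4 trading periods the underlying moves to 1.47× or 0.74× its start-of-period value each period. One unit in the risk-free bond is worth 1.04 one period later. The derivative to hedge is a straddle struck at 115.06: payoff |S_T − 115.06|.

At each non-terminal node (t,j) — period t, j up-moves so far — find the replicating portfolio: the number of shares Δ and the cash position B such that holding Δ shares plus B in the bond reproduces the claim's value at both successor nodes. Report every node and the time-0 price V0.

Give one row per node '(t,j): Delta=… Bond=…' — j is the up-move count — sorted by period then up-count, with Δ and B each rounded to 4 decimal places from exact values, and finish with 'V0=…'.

Under the risk-neutral measure, an up-move has probability p* = (R−d)/(u−d) = 0.4110 and values discount at R = 1.04.
At expiry t=4: V(4,0)=105.4643, V(4,1)=95.9983, V(4,2)=77.1941, V(4,3)=39.8399, V(4,4)=34.3636
(3,0): S=12.9672. Δ = (V_up−V_dn)/(S_up−S_dn) = (95.9983−105.4643)/(19.0617−9.5957) = -1.0000. V = [p*·95.9983 + (1−p*)·105.4643]/1.04 = 97.6674. B = V − Δ·S = 110.6346.
(3,1): S=25.7591. Δ = (V_up−V_dn)/(S_up−S_dn) = (77.1941−95.9983)/(37.8659−19.0617) = -1.0000. V = [p*·77.1941 + (1−p*)·95.9983]/1.04 = 84.8755. B = V − Δ·S = 110.6346.
(3,2): S=51.1701. Δ = (V_up−V_dn)/(S_up−S_dn) = (39.8399−77.1941)/(75.2201−37.8659) = -1.0000. V = [p*·39.8399 + (1−p*)·77.1941]/1.04 = 59.4645. B = V − Δ·S = 110.6346.
(3,3): S=101.6487. Δ = (V_up−V_dn)/(S_up−S_dn) = (34.3636−39.8399)/(149.4236−75.2201) = -0.0738. V = [p*·34.3636 + (1−p*)·39.8399]/1.04 = 36.1437. B = V − Δ·S = 43.6454.
(2,0): S=17.5232. Δ = (V_up−V_dn)/(S_up−S_dn) = (84.8755−97.6674)/(25.7591−12.9672) = -1.0000. V = [p*·84.8755 + (1−p*)·97.6674]/1.04 = 88.8562. B = V − Δ·S = 106.3794.
(2,1): S=34.8096. Δ = (V_up−V_dn)/(S_up−S_dn) = (59.4645−84.8755)/(51.1701−25.7591) = -1.0000. V = [p*·59.4645 + (1−p*)·84.8755]/1.04 = 71.5698. B = V − Δ·S = 106.3794.
(2,2): S=69.1488. Δ = (V_up−V_dn)/(S_up−S_dn) = (36.1437−59.4645)/(101.6487−51.1701) = -0.4620. V = [p*·36.1437 + (1−p*)·59.4645]/1.04 = 47.9621. B = V − Δ·S = 79.9085.
(1,0): S=23.6800. Δ = (V_up−V_dn)/(S_up−S_dn) = (71.5698−88.8562)/(34.8096−17.5232) = -1.0000. V = [p*·71.5698 + (1−p*)·88.8562]/1.04 = 78.6079. B = V − Δ·S = 102.2879.
(1,1): S=47.0400. Δ = (V_up−V_dn)/(S_up−S_dn) = (47.9621−71.5698)/(69.1488−34.8096) = -0.6875. V = [p*·47.9621 + (1−p*)·71.5698]/1.04 = 59.4885. B = V − Δ·S = 91.8278.
(0,0): S=32.0000. Δ = (V_up−V_dn)/(S_up−S_dn) = (59.4885−78.6079)/(47.0400−23.6800) = -0.8185. V = [p*·59.4885 + (1−p*)·78.6079]/1.04 = 68.0294. B = V − Δ·S = 94.2204.
Each (Δ,B) replicates both successor values, so the strategy is self-financing and V0 is arbitrage-free.

(0,0): Delta=-0.8185 Bond=94.2204
(1,0): Delta=-1.0000 Bond=102.2879
(1,1): Delta=-0.6875 Bond=91.8278
(2,0): Delta=-1.0000 Bond=106.3794
(2,1): Delta=-1.0000 Bond=106.3794
(2,2): Delta=-0.4620 Bond=79.9085
(3,0): Delta=-1.0000 Bond=110.6346
(3,1): Delta=-1.0000 Bond=110.6346
(3,2): Delta=-1.0000 Bond=110.6346
(3,3): Delta=-0.0738 Bond=43.6454
V0=68.0294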